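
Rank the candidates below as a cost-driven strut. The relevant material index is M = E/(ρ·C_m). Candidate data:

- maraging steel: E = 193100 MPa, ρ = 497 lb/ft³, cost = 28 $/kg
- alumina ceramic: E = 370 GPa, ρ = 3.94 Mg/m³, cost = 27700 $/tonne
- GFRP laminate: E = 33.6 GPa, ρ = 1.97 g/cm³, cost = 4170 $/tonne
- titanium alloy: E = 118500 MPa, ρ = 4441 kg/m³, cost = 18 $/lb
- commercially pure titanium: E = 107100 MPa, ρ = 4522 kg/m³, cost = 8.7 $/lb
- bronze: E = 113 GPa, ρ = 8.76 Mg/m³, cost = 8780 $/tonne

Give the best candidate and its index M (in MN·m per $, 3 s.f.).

Convert each candidate to consistent units, then evaluate M:
  maraging steel: E = 193.1 GPa, ρ = 7961 kg/m³, cost = 28.00 $/kg
  alumina ceramic: E = 370.0 GPa, ρ = 3940 kg/m³, cost = 27.70 $/kg
  GFRP laminate: E = 33.60 GPa, ρ = 1970 kg/m³, cost = 4.170 $/kg
  titanium alloy: E = 118.5 GPa, ρ = 4441 kg/m³, cost = 39.68 $/kg
  commercially pure titanium: E = 107.1 GPa, ρ = 4522 kg/m³, cost = 19.18 $/kg
  bronze: E = 113.0 GPa, ρ = 8760 kg/m³, cost = 8.780 $/kg
  GFRP laminate: M = 4.09 MN·m per $
  alumina ceramic: M = 3.39 MN·m per $
  bronze: M = 1.47 MN·m per $
  commercially pure titanium: M = 1.23 MN·m per $
  maraging steel: M = 0.866 MN·m per $
  titanium alloy: M = 0.672 MN·m per $
GFRP laminate ranks first.

GFRP laminate, M = 4.09 MN·m per $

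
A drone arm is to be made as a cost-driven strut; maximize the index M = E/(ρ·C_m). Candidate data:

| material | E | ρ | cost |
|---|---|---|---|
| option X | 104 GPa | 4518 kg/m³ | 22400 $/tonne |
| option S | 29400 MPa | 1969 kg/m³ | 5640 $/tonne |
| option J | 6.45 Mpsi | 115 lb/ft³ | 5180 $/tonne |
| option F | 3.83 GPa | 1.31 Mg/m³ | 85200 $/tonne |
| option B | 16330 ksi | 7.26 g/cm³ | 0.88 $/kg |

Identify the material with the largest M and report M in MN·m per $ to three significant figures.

Putting every candidate on a common basis:
  option X: E = 104.0 GPa, ρ = 4518 kg/m³, cost = 22.40 $/kg
  option S: E = 29.40 GPa, ρ = 1969 kg/m³, cost = 5.640 $/kg
  option J: E = 44.47 GPa, ρ = 1842 kg/m³, cost = 5.180 $/kg
  option F: E = 3.830 GPa, ρ = 1310 kg/m³, cost = 85.20 $/kg
  option B: E = 112.6 GPa, ρ = 7260 kg/m³, cost = 0.8800 $/kg
  option B: M = 17.6 MN·m per $
  option J: M = 4.66 MN·m per $
  option S: M = 2.65 MN·m per $
  option X: M = 1.03 MN·m per $
  option F: M = 0.0343 MN·m per $
Highest index: option B.

option B, M = 17.6 MN·m per $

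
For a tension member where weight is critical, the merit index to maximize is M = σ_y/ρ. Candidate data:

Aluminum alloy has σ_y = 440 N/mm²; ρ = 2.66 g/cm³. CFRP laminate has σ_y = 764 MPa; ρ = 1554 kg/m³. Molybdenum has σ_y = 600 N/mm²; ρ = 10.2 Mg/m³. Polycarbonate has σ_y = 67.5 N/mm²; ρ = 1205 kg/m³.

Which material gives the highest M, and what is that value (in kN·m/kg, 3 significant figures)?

CFRP laminate, M = 492 kN·m/kg

Putting every candidate on a common basis:
  aluminum alloy: σ_y = 440.0 MPa, ρ = 2660 kg/m³
  CFRP laminate: σ_y = 764.0 MPa, ρ = 1554 kg/m³
  molybdenum: σ_y = 600.0 MPa, ρ = 10200 kg/m³
  polycarbonate: σ_y = 67.50 MPa, ρ = 1205 kg/m³
  CFRP laminate: M = 492 kN·m/kg
  aluminum alloy: M = 165 kN·m/kg
  molybdenum: M = 58.8 kN·m/kg
  polycarbonate: M = 56.0 kN·m/kg
Highest index: CFRP laminate.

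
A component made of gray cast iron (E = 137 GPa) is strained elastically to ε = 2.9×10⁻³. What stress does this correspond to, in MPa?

σ = E·ε = 137000 MPa × 2.9×10⁻³ = 397 MPa.

397 MPa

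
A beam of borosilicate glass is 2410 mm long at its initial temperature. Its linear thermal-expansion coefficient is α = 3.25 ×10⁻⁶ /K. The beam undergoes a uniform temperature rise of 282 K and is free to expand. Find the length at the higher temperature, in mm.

ΔL = α·L₀·ΔT = 3.25×10⁻⁶ × 2410 mm × 282.0 K = 2.21 mm.
L = L₀ + ΔL = 2410 + 2.21 = 2412.2 mm.

2412.2 mm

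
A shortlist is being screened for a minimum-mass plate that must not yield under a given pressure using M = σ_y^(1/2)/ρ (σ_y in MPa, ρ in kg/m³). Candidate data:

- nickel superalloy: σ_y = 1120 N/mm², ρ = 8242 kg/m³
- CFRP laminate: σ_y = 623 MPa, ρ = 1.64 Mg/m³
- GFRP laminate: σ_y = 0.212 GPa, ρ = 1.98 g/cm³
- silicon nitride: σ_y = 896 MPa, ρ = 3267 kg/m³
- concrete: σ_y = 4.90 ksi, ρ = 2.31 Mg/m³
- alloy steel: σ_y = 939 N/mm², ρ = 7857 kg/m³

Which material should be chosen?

After converting to SI:
  nickel superalloy: σ_y = 1120 MPa, ρ = 8242 kg/m³
  CFRP laminate: σ_y = 623.0 MPa, ρ = 1640 kg/m³
  GFRP laminate: σ_y = 212.0 MPa, ρ = 1980 kg/m³
  silicon nitride: σ_y = 896.0 MPa, ρ = 3267 kg/m³
  concrete: σ_y = 33.78 MPa, ρ = 2310 kg/m³
  alloy steel: σ_y = 939.0 MPa, ρ = 7857 kg/m³
  CFRP laminate: M = 15.2×10⁻³
  silicon nitride: M = 9.16×10⁻³
  GFRP laminate: M = 7.35×10⁻³
  nickel superalloy: M = 4.06×10⁻³
  alloy steel: M = 3.90×10⁻³
  concrete: M = 2.52×10⁻³
The maximum is for CFRP laminate.

CFRP laminate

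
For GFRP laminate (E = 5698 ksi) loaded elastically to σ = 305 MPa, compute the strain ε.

7.76×10⁻³

E = 5698 ksi = 39.29 GPa = 39290 MPa.
ε = σ/E = 305 / 39290 = 7.76×10⁻³.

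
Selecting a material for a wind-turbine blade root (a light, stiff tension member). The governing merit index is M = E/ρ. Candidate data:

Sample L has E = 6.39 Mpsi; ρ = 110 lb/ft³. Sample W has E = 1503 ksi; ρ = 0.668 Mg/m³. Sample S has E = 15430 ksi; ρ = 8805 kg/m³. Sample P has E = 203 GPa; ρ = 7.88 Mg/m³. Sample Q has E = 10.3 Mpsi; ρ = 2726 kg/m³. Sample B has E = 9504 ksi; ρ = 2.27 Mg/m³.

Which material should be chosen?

In SI units:
  sample L: E = 44.06 GPa, ρ = 1762 kg/m³
  sample W: E = 10.36 GPa, ρ = 668.0 kg/m³
  sample S: E = 106.4 GPa, ρ = 8805 kg/m³
  sample P: E = 203.0 GPa, ρ = 7880 kg/m³
  sample Q: E = 71.02 GPa, ρ = 2726 kg/m³
  sample B: E = 65.53 GPa, ρ = 2270 kg/m³
  sample B: M = 28.9 MN·m/kg
  sample Q: M = 26.1 MN·m/kg
  sample P: M = 25.8 MN·m/kg
  sample L: M = 25.0 MN·m/kg
  sample W: M = 15.5 MN·m/kg
  sample S: M = 12.1 MN·m/kg
Sample B ranks first.

sample B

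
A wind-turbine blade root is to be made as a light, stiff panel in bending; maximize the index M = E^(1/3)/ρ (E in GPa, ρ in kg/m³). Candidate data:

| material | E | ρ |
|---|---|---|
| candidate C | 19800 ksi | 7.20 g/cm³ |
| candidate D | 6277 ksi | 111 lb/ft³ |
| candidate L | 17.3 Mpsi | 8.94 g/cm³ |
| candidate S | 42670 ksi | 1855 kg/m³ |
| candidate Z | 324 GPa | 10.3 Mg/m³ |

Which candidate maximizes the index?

candidate S

Convert each candidate to consistent units, then evaluate M:
  candidate C: E = 136.5 GPa, ρ = 7200 kg/m³
  candidate D: E = 43.28 GPa, ρ = 1778 kg/m³
  candidate L: E = 119.3 GPa, ρ = 8940 kg/m³
  candidate S: E = 294.2 GPa, ρ = 1855 kg/m³
  candidate Z: E = 324.0 GPa, ρ = 10300 kg/m³
  candidate S: M = 3.59×10⁻³
  candidate D: M = 1.97×10⁻³
  candidate C: M = 0.715×10⁻³
  candidate Z: M = 0.667×10⁻³
  candidate L: M = 0.551×10⁻³
Candidate S has the largest M.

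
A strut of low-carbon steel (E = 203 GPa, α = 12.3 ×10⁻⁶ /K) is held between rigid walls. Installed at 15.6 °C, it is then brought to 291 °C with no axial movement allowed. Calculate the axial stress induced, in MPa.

688 MPa

ΔT = 275.4 K. Constrained thermal stress σ = E·α·ΔT = 203.0×10³ MPa × 12.3×10⁻⁶ × 275.4 = 688 MPa (compressive).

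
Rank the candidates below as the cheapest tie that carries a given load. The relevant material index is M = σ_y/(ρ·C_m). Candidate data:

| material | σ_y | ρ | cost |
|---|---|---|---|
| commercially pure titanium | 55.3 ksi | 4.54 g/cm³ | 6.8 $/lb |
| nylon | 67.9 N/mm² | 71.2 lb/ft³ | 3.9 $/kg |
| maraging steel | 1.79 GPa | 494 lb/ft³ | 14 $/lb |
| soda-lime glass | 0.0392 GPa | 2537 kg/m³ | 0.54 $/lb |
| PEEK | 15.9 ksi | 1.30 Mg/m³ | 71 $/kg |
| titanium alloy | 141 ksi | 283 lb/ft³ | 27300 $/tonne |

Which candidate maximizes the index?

nylon

After converting to SI:
  commercially pure titanium: σ_y = 381.3 MPa, ρ = 4540 kg/m³, cost = 14.99 $/kg
  nylon: σ_y = 67.90 MPa, ρ = 1141 kg/m³, cost = 3.900 $/kg
  maraging steel: σ_y = 1790 MPa, ρ = 7913 kg/m³, cost = 30.86 $/kg
  soda-lime glass: σ_y = 39.20 MPa, ρ = 2537 kg/m³, cost = 1.190 $/kg
  PEEK: σ_y = 109.6 MPa, ρ = 1300 kg/m³, cost = 71.00 $/kg
  titanium alloy: σ_y = 972.2 MPa, ρ = 4533 kg/m³, cost = 27.30 $/kg
  nylon: M = 15.3 kN·m per $
  soda-lime glass: M = 13.0 kN·m per $
  titanium alloy: M = 7.86 kN·m per $
  maraging steel: M = 7.33 kN·m per $
  commercially pure titanium: M = 5.60 kN·m per $
  PEEK: M = 1.19 kN·m per $
Nylon has the largest M.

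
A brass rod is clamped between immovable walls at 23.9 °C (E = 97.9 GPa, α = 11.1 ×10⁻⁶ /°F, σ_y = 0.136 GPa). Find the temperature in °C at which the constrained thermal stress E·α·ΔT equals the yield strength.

α = 11.1×10⁻⁶/°F × 9/5 = 20.0×10⁻⁶/K.
σ_y = 0.136 GPa = 136.0 MPa.
E·α·ΔT = 136.0 MPa ⇒ ΔT = 136.0 / (97.90×10³ × 20.0×10⁻⁶) = 69.53 K.
T = 23.9 + 69.53 = 93.43 °C.

93.4 °C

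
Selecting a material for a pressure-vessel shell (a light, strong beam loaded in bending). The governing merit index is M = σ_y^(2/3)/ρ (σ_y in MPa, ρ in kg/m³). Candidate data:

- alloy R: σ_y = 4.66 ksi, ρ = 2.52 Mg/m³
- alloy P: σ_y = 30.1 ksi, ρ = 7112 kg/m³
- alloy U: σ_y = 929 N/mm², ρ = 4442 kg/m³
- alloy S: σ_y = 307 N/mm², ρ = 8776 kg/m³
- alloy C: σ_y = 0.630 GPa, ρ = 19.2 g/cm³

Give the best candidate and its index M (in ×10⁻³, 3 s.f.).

Convert each candidate to consistent units, then evaluate M:
  alloy R: σ_y = 32.13 MPa, ρ = 2520 kg/m³
  alloy P: σ_y = 207.5 MPa, ρ = 7112 kg/m³
  alloy U: σ_y = 929.0 MPa, ρ = 4442 kg/m³
  alloy S: σ_y = 307.0 MPa, ρ = 8776 kg/m³
  alloy C: σ_y = 630.0 MPa, ρ = 19200 kg/m³
  alloy U: M = 21.4×10⁻³
  alloy S: M = 5.19×10⁻³
  alloy P: M = 4.93×10⁻³
  alloy R: M = 4.01×10⁻³
  alloy C: M = 3.83×10⁻³
The maximum is for alloy U.

alloy U, M = 21.4×10⁻³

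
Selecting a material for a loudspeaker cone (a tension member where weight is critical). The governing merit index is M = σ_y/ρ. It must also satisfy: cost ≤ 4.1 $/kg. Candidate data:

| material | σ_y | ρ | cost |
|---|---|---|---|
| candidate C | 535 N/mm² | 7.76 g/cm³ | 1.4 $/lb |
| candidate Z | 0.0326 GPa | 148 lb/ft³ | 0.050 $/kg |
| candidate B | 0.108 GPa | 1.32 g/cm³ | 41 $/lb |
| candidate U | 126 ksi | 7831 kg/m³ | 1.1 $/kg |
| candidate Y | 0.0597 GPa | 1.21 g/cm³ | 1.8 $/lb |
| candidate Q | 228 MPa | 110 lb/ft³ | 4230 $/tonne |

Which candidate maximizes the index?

Screen on constraints: cost ≤ 4.1 $/kg. Survivors: candidate C, candidate Z, candidate U, candidate Y.
Normalizing units and computing the index:
  candidate C: σ_y = 535.0 MPa, ρ = 7760 kg/m³
  candidate Z: σ_y = 32.60 MPa, ρ = 2371 kg/m³
  candidate U: σ_y = 868.7 MPa, ρ = 7831 kg/m³
  candidate Y: σ_y = 59.70 MPa, ρ = 1210 kg/m³
  candidate U: M = 111 kN·m/kg
  candidate C: M = 68.9 kN·m/kg
  candidate Y: M = 49.3 kN·m/kg
  candidate Z: M = 13.8 kN·m/kg
Highest index: candidate U.

candidate U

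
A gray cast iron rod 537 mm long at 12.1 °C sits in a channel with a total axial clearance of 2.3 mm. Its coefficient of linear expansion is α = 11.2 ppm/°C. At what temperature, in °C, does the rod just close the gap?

395 °C

α·L₀·ΔT = 2.3 mm ⇒ ΔT = 2.3 / (11.2×10⁻⁶ × 537.0) = 382.4 K.
T = 12.1 + 382.4 = 394.5 °C.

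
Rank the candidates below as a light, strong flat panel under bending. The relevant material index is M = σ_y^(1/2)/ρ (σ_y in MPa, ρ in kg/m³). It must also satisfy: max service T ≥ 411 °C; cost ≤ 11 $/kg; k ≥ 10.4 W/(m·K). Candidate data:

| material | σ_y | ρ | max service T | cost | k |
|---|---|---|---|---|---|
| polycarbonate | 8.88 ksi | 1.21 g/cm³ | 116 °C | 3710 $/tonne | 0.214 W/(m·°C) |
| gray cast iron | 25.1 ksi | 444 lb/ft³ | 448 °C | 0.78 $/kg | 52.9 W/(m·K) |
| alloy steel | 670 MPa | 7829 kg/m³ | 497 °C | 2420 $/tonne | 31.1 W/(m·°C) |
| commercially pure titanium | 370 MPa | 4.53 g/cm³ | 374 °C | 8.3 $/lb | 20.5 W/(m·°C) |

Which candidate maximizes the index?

alloy steel

Screen on constraints: max service T ≥ 411 °C; cost ≤ 11 $/kg; k ≥ 10.4 W/(m·K). Survivors: gray cast iron, alloy steel.
In SI units:
  gray cast iron: σ_y = 173.1 MPa, ρ = 7112 kg/m³
  alloy steel: σ_y = 670.0 MPa, ρ = 7829 kg/m³
  alloy steel: M = 3.31×10⁻³
  gray cast iron: M = 1.85×10⁻³
Alloy steel ranks first.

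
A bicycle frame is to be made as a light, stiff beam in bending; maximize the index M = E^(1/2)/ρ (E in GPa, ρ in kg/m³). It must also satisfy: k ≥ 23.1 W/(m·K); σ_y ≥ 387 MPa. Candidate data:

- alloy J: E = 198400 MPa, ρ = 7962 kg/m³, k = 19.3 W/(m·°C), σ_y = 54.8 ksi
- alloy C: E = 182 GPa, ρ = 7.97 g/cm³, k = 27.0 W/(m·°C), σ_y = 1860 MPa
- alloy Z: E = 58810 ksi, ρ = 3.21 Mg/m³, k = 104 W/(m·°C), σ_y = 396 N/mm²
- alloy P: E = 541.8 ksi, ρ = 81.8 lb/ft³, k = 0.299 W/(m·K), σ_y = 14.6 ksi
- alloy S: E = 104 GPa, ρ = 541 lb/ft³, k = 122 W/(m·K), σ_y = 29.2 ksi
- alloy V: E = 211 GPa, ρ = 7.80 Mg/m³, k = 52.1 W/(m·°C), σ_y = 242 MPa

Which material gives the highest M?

alloy Z

Screen on constraints: k ≥ 23.1 W/(m·K); σ_y ≥ 387 MPa. Survivors: alloy C, alloy Z.
Normalizing units and computing the index:
  alloy C: E = 182.0 GPa, ρ = 7970 kg/m³
  alloy Z: E = 405.5 GPa, ρ = 3210 kg/m³
  alloy Z: M = 6.27×10⁻³
  alloy C: M = 1.69×10⁻³
Alloy Z has the largest M.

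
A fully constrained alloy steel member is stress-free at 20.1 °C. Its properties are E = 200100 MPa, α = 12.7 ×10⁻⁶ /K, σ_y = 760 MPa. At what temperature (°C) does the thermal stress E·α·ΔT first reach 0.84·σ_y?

271 °C

E = 200100 MPa = 200.1 GPa.
E·α·ΔT = 638.4 MPa ⇒ ΔT = 638.4 / (200.1×10³ × 12.7×10⁻⁶) = 251.2 K.
T = 20.1 + 251.2 = 271.3 °C.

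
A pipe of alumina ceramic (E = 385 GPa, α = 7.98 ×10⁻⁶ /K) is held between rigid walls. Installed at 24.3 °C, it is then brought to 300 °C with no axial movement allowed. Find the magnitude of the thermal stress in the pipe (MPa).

ΔT = 275.7 K. Constrained thermal stress σ = E·α·ΔT = 385.0×10³ MPa × 7.98×10⁻⁶ × 275.7 = 847 MPa (compressive).

847 MPa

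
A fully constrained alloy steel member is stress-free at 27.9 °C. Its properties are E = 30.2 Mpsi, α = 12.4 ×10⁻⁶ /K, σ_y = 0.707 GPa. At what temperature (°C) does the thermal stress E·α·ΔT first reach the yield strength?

302 °C

E = 30.2 Mpsi = 208.2 GPa.
σ_y = 0.707 GPa = 707.0 MPa.
E·α·ΔT = 707.0 MPa ⇒ ΔT = 707.0 / (208.2×10³ × 12.4×10⁻⁶) = 273.8 K.
T = 27.9 + 273.8 = 301.7 °C.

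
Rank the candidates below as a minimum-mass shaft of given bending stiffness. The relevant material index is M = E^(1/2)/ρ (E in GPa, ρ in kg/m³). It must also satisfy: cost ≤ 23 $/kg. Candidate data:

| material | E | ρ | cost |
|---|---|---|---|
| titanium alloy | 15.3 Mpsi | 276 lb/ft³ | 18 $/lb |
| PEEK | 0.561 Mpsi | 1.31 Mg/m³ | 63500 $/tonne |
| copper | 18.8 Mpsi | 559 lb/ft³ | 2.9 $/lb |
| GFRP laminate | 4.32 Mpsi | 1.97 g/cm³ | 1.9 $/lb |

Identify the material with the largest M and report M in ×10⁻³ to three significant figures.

Screen on constraints: cost ≤ 23 $/kg. Survivors: copper, GFRP laminate.
In SI units:
  copper: E = 129.6 GPa, ρ = 8954 kg/m³
  GFRP laminate: E = 29.79 GPa, ρ = 1970 kg/m³
  GFRP laminate: M = 2.77×10⁻³
  copper: M = 1.27×10⁻³
GFRP laminate ranks first.

GFRP laminate, M = 2.77×10⁻³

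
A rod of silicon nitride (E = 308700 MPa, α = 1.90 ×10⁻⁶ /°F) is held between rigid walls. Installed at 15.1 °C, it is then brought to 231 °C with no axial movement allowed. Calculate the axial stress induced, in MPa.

E = 308700 MPa = 308.7 GPa.
α = 1.90×10⁻⁶/°F × 9/5 = 3.42×10⁻⁶/K.
ΔT = 215.9 K. Constrained thermal stress σ = E·α·ΔT = 308.7×10³ MPa × 3.42×10⁻⁶ × 215.9 = 228 MPa (compressive).

228 MPa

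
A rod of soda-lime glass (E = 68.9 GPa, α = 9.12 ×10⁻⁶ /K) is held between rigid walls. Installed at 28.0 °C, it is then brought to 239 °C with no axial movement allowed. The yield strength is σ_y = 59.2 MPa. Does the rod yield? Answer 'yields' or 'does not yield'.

yields

ΔT = 211.0 K. Constrained thermal stress σ = E·α·ΔT = 68.90×10³ MPa × 9.12×10⁻⁶ × 211.0 = 133 MPa (compressive).
Compare to σ_y = 59.2 MPa: σ ≥ σ_y, so it yields.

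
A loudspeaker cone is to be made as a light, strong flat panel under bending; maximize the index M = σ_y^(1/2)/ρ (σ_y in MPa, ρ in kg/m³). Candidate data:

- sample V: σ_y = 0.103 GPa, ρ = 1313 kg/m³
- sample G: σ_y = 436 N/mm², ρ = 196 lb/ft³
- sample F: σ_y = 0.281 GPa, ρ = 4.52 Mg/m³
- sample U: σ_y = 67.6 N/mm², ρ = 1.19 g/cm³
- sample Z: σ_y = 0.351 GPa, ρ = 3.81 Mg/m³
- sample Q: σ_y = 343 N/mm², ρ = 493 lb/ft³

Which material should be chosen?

sample V

After converting to SI:
  sample V: σ_y = 103.0 MPa, ρ = 1313 kg/m³
  sample G: σ_y = 436.0 MPa, ρ = 3140 kg/m³
  sample F: σ_y = 281.0 MPa, ρ = 4520 kg/m³
  sample U: σ_y = 67.60 MPa, ρ = 1190 kg/m³
  sample Z: σ_y = 351.0 MPa, ρ = 3810 kg/m³
  sample Q: σ_y = 343.0 MPa, ρ = 7897 kg/m³
  sample V: M = 7.73×10⁻³
  sample U: M = 6.91×10⁻³
  sample G: M = 6.65×10⁻³
  sample Z: M = 4.92×10⁻³
  sample F: M = 3.71×10⁻³
  sample Q: M = 2.35×10⁻³
Sample V ranks first.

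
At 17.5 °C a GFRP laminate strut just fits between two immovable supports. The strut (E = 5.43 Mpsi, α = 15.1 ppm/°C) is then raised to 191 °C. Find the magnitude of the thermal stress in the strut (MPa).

E = 5.43 Mpsi = 37.44 GPa.
ΔT = 173.5 K. Constrained thermal stress σ = E·α·ΔT = 37.44×10³ MPa × 15.1×10⁻⁶ × 173.5 = 98.1 MPa (compressive).

98.1 MPa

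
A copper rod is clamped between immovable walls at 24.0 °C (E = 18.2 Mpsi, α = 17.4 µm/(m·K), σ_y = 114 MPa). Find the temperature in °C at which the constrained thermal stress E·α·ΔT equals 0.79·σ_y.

E = 18.2 Mpsi = 125.5 GPa.
E·α·ΔT = 90.06 MPa ⇒ ΔT = 90.06 / (125.5×10³ × 17.4×10⁻⁶) = 41.25 K.
T = 24.0 + 41.25 = 65.25 °C.

65.2 °C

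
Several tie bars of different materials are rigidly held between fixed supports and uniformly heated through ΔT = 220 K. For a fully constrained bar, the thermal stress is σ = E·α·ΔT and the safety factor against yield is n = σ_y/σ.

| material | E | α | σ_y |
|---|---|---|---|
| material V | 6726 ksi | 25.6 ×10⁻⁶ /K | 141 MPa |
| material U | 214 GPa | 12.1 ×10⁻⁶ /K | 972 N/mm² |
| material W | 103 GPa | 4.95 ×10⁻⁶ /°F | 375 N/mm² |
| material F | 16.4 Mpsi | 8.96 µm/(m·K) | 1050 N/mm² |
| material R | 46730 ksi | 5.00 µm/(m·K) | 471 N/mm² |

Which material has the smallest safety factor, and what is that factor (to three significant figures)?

material V, n = 0.540

In consistent units (E in GPa, α in ×10⁻⁶/K, σ_y in MPa):
  material V: E = 46.37, α = 25.6, σ_y = 141.0 → σ = 261 MPa, n = 0.540
  material U: E = 214.0, α = 12.1, σ_y = 972.0 → σ = 570 MPa, n = 1.71
  material W: E = 103.0, α = 8.91, σ_y = 375.0 → σ = 202 MPa, n = 1.86
  material F: E = 113.1, α = 8.96, σ_y = 1050 → σ = 223 MPa, n = 4.71
  material R: E = 322.2, α = 5.00, σ_y = 471.0 → σ = 354 MPa, n = 1.33
The minimum is material V at n = 0.540.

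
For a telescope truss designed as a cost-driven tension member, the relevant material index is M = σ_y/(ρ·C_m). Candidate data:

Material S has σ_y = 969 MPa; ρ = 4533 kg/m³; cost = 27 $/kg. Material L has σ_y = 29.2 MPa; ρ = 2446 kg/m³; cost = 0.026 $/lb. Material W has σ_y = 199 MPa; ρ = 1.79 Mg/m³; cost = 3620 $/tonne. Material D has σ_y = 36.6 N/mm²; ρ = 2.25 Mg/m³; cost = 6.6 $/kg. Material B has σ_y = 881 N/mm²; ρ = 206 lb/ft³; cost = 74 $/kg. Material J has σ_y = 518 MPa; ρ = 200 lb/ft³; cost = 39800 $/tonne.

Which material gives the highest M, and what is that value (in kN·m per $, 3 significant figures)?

Putting every candidate on a common basis:
  material S: σ_y = 969.0 MPa, ρ = 4533 kg/m³, cost = 27.00 $/kg
  material L: σ_y = 29.20 MPa, ρ = 2446 kg/m³, cost = 0.05732 $/kg
  material W: σ_y = 199.0 MPa, ρ = 1790 kg/m³, cost = 3.620 $/kg
  material D: σ_y = 36.60 MPa, ρ = 2250 kg/m³, cost = 6.600 $/kg
  material B: σ_y = 881.0 MPa, ρ = 3300 kg/m³, cost = 74.00 $/kg
  material J: σ_y = 518.0 MPa, ρ = 3204 kg/m³, cost = 39.80 $/kg
  material L: M = 208 kN·m per $
  material W: M = 30.7 kN·m per $
  material S: M = 7.92 kN·m per $
  material J: M = 4.06 kN·m per $
  material B: M = 3.61 kN·m per $
  material D: M = 2.46 kN·m per $
Material L has the largest M.

material L, M = 208 kN·m per $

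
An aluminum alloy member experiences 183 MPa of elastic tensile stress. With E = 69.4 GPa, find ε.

ε = σ/E = 183 / 69400 = 2.64×10⁻³.

2.64×10⁻³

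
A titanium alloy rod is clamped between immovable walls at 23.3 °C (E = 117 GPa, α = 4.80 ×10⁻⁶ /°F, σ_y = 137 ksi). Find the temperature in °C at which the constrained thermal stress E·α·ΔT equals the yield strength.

α = 4.80×10⁻⁶/°F × 9/5 = 8.64×10⁻⁶/K.
σ_y = 137 ksi = 944.6 MPa.
E·α·ΔT = 944.6 MPa ⇒ ΔT = 944.6 / (117.0×10³ × 8.64×10⁻⁶) = 934.4 K.
T = 23.3 + 934.4 = 957.7 °C.

958 °C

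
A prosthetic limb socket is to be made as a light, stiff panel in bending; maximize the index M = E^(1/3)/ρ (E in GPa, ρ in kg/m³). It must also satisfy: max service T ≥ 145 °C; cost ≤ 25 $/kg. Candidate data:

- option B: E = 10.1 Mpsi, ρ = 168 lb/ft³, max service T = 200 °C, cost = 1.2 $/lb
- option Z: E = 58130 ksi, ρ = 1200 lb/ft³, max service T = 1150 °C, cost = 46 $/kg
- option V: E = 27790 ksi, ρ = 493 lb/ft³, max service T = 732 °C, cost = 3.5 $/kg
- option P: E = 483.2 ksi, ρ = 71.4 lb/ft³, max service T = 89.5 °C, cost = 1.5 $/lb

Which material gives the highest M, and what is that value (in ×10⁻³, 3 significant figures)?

option B, M = 1.53×10⁻³

Screen on constraints: max service T ≥ 145 °C; cost ≤ 25 $/kg. Survivors: option B, option V.
In SI units:
  option B: E = 69.64 GPa, ρ = 2691 kg/m³
  option V: E = 191.6 GPa, ρ = 7897 kg/m³
  option B: M = 1.53×10⁻³
  option V: M = 0.730×10⁻³
Highest index: option B.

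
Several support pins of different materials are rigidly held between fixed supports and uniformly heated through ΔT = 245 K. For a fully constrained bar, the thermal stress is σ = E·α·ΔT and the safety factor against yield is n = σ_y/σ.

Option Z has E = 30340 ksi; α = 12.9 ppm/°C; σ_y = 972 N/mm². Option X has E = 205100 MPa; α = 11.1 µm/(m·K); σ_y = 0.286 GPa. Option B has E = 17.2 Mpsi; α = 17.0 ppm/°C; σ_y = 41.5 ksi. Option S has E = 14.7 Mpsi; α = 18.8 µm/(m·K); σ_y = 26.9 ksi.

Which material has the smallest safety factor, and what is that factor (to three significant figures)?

With everything in SI (GPa, ×10⁻⁶/K, MPa):
  option Z: E = 209.2, α = 12.9, σ_y = 972.0 → σ = 661 MPa, n = 1.47
  option X: E = 205.1, α = 11.1, σ_y = 286.0 → σ = 558 MPa, n = 0.513
  option B: E = 118.6, α = 17.0, σ_y = 286.1 → σ = 494 MPa, n = 0.579
  option S: E = 101.4, α = 18.8, σ_y = 185.5 → σ = 467 MPa, n = 0.397
Smallest n: option S with n = 0.397.

option S, n = 0.397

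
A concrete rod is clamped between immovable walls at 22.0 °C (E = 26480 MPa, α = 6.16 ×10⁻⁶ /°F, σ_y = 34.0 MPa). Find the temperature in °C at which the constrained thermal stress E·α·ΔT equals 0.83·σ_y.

118 °C

E = 26480 MPa = 26.48 GPa.
α = 6.16×10⁻⁶/°F × 9/5 = 11.1×10⁻⁶/K.
E·α·ΔT = 28.22 MPa ⇒ ΔT = 28.22 / (26.48×10³ × 11.1×10⁻⁶) = 96.11 K.
T = 22.0 + 96.11 = 118.1 °C.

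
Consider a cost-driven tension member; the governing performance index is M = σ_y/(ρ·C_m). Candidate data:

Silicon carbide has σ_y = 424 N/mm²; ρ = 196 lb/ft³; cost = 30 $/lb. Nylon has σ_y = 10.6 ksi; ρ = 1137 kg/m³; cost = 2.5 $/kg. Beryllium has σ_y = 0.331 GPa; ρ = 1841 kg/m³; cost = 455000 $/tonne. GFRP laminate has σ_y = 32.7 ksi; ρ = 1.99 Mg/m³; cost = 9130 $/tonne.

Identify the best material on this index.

nylon

Convert each candidate to consistent units, then evaluate M:
  silicon carbide: σ_y = 424.0 MPa, ρ = 3140 kg/m³, cost = 66.14 $/kg
  nylon: σ_y = 73.08 MPa, ρ = 1137 kg/m³, cost = 2.500 $/kg
  beryllium: σ_y = 331.0 MPa, ρ = 1841 kg/m³, cost = 455.0 $/kg
  GFRP laminate: σ_y = 225.5 MPa, ρ = 1990 kg/m³, cost = 9.130 $/kg
  nylon: M = 25.7 kN·m per $
  GFRP laminate: M = 12.4 kN·m per $
  silicon carbide: M = 2.04 kN·m per $
  beryllium: M = 0.395 kN·m per $
Nylon ranks first.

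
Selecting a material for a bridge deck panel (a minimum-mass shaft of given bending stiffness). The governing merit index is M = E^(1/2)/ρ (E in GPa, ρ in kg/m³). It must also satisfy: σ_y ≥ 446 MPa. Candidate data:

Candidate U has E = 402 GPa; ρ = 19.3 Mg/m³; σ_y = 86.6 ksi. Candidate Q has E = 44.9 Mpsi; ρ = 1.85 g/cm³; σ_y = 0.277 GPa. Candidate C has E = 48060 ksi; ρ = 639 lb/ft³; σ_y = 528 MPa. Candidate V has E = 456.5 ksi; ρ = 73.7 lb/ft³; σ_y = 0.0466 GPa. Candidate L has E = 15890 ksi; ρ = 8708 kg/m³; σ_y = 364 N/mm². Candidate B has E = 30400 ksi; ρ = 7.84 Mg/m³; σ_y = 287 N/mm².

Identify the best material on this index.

candidate C

Screen on constraints: σ_y ≥ 446 MPa. Survivors: candidate U, candidate C.
Putting every candidate on a common basis:
  candidate U: E = 402.0 GPa, ρ = 19300 kg/m³
  candidate C: E = 331.4 GPa, ρ = 10240 kg/m³
  candidate C: M = 1.78×10⁻³
  candidate U: M = 1.04×10⁻³
Candidate C ranks first.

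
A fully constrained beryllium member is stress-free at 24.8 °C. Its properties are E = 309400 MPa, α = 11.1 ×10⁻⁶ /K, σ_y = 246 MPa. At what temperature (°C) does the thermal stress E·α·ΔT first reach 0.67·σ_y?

72.8 °C

E = 309400 MPa = 309.4 GPa.
E·α·ΔT = 164.8 MPa ⇒ ΔT = 164.8 / (309.4×10³ × 11.1×10⁻⁶) = 47.99 K.
T = 24.8 + 47.99 = 72.79 °C.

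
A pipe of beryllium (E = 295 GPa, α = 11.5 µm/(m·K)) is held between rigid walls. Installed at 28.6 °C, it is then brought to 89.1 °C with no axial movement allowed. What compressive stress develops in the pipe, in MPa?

ΔT = 60.50 K. Constrained thermal stress σ = E·α·ΔT = 295.0×10³ MPa × 11.5×10⁻⁶ × 60.50 = 205 MPa (compressive).

205 MPa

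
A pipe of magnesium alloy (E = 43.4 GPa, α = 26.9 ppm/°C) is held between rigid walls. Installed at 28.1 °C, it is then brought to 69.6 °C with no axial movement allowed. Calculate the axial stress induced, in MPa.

ΔT = 41.50 K. Constrained thermal stress σ = E·α·ΔT = 43.40×10³ MPa × 26.9×10⁻⁶ × 41.50 = 48.4 MPa (compressive).

48.4 MPa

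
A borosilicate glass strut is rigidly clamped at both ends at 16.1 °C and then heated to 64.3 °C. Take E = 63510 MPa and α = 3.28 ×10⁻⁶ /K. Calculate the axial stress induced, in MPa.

10.0 MPa

E = 63510 MPa = 63.51 GPa.
ΔT = 48.20 K. Constrained thermal stress σ = E·α·ΔT = 63.51×10³ MPa × 3.28×10⁻⁶ × 48.20 = 10.0 MPa (compressive).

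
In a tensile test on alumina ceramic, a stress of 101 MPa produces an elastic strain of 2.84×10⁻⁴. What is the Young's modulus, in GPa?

E = σ/ε = 101 MPa / 2.84×10⁻⁴ = 355600 MPa = 356 GPa.

356 GPa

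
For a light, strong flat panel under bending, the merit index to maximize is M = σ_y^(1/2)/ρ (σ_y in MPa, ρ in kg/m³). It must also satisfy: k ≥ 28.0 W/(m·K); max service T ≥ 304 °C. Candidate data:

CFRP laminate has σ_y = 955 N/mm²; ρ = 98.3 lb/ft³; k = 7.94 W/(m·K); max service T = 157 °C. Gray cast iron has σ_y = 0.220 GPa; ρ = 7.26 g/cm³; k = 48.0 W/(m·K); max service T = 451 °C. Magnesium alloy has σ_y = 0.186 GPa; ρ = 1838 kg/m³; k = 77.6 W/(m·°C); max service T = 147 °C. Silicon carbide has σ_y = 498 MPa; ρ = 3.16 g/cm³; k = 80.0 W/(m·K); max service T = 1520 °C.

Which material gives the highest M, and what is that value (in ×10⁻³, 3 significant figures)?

Screen on constraints: k ≥ 28.0 W/(m·K); max service T ≥ 304 °C. Survivors: gray cast iron, silicon carbide.
In SI units:
  gray cast iron: σ_y = 220.0 MPa, ρ = 7260 kg/m³
  silicon carbide: σ_y = 498.0 MPa, ρ = 3160 kg/m³
  silicon carbide: M = 7.06×10⁻³
  gray cast iron: M = 2.04×10⁻³
Silicon carbide ranks first.

silicon carbide, M = 7.06×10⁻³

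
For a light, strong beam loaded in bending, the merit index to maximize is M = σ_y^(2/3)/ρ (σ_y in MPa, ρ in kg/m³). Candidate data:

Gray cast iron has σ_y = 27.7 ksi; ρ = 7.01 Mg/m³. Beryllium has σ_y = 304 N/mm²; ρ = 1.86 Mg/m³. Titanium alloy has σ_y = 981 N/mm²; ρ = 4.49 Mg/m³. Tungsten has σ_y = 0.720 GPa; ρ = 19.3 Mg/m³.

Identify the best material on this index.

After converting to SI:
  gray cast iron: σ_y = 191.0 MPa, ρ = 7010 kg/m³
  beryllium: σ_y = 304.0 MPa, ρ = 1860 kg/m³
  titanium alloy: σ_y = 981.0 MPa, ρ = 4490 kg/m³
  tungsten: σ_y = 720.0 MPa, ρ = 19300 kg/m³
  beryllium: M = 24.3×10⁻³
  titanium alloy: M = 22.0×10⁻³
  gray cast iron: M = 4.73×10⁻³
  tungsten: M = 4.16×10⁻³
Highest index: beryllium.

beryllium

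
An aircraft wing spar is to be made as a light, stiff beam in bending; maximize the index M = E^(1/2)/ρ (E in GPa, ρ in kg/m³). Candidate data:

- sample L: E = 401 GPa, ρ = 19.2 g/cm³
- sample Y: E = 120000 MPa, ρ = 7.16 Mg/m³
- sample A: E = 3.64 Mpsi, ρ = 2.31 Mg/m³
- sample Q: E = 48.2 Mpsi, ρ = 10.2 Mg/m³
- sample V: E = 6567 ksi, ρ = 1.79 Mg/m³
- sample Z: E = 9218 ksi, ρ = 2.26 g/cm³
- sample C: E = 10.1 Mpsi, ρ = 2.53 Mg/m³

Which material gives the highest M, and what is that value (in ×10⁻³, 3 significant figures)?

sample V, M = 3.76×10⁻³

In SI units:
  sample L: E = 401.0 GPa, ρ = 19200 kg/m³
  sample Y: E = 120.0 GPa, ρ = 7160 kg/m³
  sample A: E = 25.10 GPa, ρ = 2310 kg/m³
  sample Q: E = 332.3 GPa, ρ = 10200 kg/m³
  sample V: E = 45.28 GPa, ρ = 1790 kg/m³
  sample Z: E = 63.56 GPa, ρ = 2260 kg/m³
  sample C: E = 69.64 GPa, ρ = 2530 kg/m³
  sample V: M = 3.76×10⁻³
  sample Z: M = 3.53×10⁻³
  sample C: M = 3.30×10⁻³
  sample A: M = 2.17×10⁻³
  sample Q: M = 1.79×10⁻³
  sample Y: M = 1.53×10⁻³
  sample L: M = 1.04×10⁻³
Sample V has the largest M.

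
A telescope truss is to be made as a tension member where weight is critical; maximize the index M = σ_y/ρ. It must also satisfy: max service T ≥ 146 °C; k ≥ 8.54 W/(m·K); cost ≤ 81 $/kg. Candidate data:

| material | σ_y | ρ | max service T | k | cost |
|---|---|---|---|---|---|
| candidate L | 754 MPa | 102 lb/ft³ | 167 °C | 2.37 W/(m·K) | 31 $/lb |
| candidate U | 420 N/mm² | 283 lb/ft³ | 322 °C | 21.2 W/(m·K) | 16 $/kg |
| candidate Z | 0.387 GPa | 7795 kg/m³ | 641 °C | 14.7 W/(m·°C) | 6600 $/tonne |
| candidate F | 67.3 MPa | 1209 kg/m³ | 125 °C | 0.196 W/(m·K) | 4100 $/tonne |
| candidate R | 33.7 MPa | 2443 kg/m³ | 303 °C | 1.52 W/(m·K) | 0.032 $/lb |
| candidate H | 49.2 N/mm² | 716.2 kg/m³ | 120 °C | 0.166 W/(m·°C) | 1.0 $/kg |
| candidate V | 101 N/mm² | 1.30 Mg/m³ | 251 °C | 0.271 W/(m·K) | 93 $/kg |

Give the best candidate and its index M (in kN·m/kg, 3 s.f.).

Screen on constraints: max service T ≥ 146 °C; k ≥ 8.54 W/(m·K); cost ≤ 81 $/kg. Survivors: candidate U, candidate Z.
Putting every candidate on a common basis:
  candidate U: σ_y = 420.0 MPa, ρ = 4533 kg/m³
  candidate Z: σ_y = 387.0 MPa, ρ = 7795 kg/m³
  candidate U: M = 92.6 kN·m/kg
  candidate Z: M = 49.6 kN·m/kg
Candidate U ranks first.

candidate U, M = 92.6 kN·m/kg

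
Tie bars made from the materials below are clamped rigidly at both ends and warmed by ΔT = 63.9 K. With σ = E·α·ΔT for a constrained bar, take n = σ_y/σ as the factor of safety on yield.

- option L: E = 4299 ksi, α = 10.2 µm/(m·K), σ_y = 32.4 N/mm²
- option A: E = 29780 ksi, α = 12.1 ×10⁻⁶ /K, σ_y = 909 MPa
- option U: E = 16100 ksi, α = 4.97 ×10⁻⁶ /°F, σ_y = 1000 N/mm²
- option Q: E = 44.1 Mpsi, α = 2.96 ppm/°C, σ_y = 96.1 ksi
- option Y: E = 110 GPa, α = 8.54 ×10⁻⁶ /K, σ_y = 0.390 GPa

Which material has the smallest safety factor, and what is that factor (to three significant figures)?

option L, n = 1.68

Converting E to GPa, α to ×10⁻⁶/K, σ_y to MPa, then σ and n for each:
  option L: E = 29.64, α = 10.2, σ_y = 32.40 → σ = 19.3 MPa, n = 1.68
  option A: E = 205.3, α = 12.1, σ_y = 909.0 → σ = 159 MPa, n = 5.73
  option U: E = 111.0, α = 8.95, σ_y = 1000 → σ = 63.5 MPa, n = 15.8
  option Q: E = 304.1, α = 2.96, σ_y = 662.6 → σ = 57.5 MPa, n = 11.5
  option Y: E = 110.0, α = 8.54, σ_y = 390.0 → σ = 60.0 MPa, n = 6.50
Smallest n: option L with n = 1.68.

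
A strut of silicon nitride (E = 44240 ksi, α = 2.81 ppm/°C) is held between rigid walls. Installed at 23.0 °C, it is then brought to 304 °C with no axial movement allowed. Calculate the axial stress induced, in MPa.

E = 44240 ksi = 305.0 GPa.
ΔT = 281.0 K. Constrained thermal stress σ = E·α·ΔT = 305.0×10³ MPa × 2.81×10⁻⁶ × 281.0 = 241 MPa (compressive).

241 MPa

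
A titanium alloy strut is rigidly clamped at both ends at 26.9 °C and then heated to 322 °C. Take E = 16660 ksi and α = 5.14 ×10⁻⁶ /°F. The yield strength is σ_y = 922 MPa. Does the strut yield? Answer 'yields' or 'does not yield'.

E = 16660 ksi = 114.9 GPa.
α = 5.14×10⁻⁶/°F × 9/5 = 9.25×10⁻⁶/K.
ΔT = 295.1 K. Constrained thermal stress σ = E·α·ΔT = 114.9×10³ MPa × 9.25×10⁻⁶ × 295.1 = 314 MPa (compressive).
Compare to σ_y = 922 MPa: σ < σ_y, so it does not yield.

does not yield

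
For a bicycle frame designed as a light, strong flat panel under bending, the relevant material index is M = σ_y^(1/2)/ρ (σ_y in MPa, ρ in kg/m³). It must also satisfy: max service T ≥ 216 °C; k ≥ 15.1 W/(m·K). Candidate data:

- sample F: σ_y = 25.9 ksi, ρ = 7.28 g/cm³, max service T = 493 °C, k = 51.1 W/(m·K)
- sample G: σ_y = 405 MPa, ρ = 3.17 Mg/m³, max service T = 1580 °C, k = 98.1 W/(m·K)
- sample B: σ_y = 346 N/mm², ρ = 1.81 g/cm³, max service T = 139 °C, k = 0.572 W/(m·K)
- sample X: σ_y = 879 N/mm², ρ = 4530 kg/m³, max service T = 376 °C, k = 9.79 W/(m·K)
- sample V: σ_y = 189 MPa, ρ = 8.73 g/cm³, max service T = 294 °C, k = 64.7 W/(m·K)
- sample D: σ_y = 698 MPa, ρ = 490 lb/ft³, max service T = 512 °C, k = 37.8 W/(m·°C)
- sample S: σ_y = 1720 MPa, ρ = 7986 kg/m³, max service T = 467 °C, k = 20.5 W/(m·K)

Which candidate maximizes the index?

sample G

Screen on constraints: max service T ≥ 216 °C; k ≥ 15.1 W/(m·K). Survivors: sample F, sample G, sample V, sample D, sample S.
In SI units:
  sample F: σ_y = 178.6 MPa, ρ = 7280 kg/m³
  sample G: σ_y = 405.0 MPa, ρ = 3170 kg/m³
  sample V: σ_y = 189.0 MPa, ρ = 8730 kg/m³
  sample D: σ_y = 698.0 MPa, ρ = 7849 kg/m³
  sample S: σ_y = 1720 MPa, ρ = 7986 kg/m³
  sample G: M = 6.35×10⁻³
  sample S: M = 5.19×10⁻³
  sample D: M = 3.37×10⁻³
  sample F: M = 1.84×10⁻³
  sample V: M = 1.57×10⁻³
Sample G has the largest M.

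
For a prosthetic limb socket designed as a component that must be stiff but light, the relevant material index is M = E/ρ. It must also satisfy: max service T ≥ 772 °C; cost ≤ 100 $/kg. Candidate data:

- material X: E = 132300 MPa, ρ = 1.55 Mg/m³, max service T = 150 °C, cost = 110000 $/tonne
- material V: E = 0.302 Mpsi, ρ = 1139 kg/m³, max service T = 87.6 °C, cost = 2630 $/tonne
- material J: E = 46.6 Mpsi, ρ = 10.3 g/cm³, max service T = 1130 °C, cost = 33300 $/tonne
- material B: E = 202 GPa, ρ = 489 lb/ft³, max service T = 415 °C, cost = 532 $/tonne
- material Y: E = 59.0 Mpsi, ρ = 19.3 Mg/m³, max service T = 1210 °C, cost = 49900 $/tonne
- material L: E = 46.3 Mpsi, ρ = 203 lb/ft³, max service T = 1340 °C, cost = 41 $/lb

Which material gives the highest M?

Screen on constraints: max service T ≥ 772 °C; cost ≤ 100 $/kg. Survivors: material J, material Y, material L.
After converting to SI:
  material J: E = 321.3 GPa, ρ = 10300 kg/m³
  material Y: E = 406.8 GPa, ρ = 19300 kg/m³
  material L: E = 319.2 GPa, ρ = 3252 kg/m³
  material L: M = 98.2 MN·m/kg
  material J: M = 31.2 MN·m/kg
  material Y: M = 21.1 MN·m/kg
Material L ranks first.

material L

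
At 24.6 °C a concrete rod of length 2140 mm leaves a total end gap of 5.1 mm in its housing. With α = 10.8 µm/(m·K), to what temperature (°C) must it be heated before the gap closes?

α·L₀·ΔT = 5.1 mm ⇒ ΔT = 5.1 / (10.8×10⁻⁶ × 2140.0) = 220.7 K.
T = 24.6 + 220.7 = 245.3 °C.

245 °C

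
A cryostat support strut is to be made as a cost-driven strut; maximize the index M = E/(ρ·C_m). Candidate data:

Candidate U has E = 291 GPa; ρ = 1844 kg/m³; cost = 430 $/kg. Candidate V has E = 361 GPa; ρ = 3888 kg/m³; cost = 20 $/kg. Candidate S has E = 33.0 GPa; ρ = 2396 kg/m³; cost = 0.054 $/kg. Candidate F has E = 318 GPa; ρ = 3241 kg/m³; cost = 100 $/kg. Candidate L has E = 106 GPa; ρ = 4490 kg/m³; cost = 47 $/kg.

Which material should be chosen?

Computing M directly (units already consistent):
  candidate S: M = 255 MN·m per $
  candidate V: M = 4.64 MN·m per $
  candidate F: M = 0.981 MN·m per $
  candidate L: M = 0.502 MN·m per $
  candidate U: M = 0.367 MN·m per $
The maximum is for candidate S.

candidate S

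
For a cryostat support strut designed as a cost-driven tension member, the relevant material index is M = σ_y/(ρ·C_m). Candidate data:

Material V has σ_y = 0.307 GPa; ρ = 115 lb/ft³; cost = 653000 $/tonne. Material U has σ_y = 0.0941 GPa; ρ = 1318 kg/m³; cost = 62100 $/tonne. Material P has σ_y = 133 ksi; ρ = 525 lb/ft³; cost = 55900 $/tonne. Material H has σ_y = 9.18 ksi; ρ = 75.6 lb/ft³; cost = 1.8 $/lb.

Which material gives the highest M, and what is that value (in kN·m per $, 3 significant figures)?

material H, M = 13.2 kN·m per $

Putting every candidate on a common basis:
  material V: σ_y = 307.0 MPa, ρ = 1842 kg/m³, cost = 653.0 $/kg
  material U: σ_y = 94.10 MPa, ρ = 1318 kg/m³, cost = 62.10 $/kg
  material P: σ_y = 917.0 MPa, ρ = 8410 kg/m³, cost = 55.90 $/kg
  material H: σ_y = 63.29 MPa, ρ = 1211 kg/m³, cost = 3.968 $/kg
  material H: M = 13.2 kN·m per $
  material P: M = 1.95 kN·m per $
  material U: M = 1.15 kN·m per $
  material V: M = 0.255 kN·m per $
Material H has the largest M.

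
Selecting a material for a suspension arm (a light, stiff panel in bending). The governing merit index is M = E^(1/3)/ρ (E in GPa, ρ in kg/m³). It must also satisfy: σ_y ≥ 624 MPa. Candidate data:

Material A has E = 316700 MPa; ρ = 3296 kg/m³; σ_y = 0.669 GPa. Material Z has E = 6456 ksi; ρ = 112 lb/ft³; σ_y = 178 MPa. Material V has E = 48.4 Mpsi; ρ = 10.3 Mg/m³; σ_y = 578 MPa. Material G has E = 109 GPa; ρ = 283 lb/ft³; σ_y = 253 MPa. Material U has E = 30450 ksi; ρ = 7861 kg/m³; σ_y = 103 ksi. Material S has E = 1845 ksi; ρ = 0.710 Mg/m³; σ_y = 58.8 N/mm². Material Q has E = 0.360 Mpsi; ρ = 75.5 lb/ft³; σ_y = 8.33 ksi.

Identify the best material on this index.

material A

Screen on constraints: σ_y ≥ 624 MPa. Survivors: material A, material U.
Putting every candidate on a common basis:
  material A: E = 316.7 GPa, ρ = 3296 kg/m³
  material U: E = 209.9 GPa, ρ = 7861 kg/m³
  material A: M = 2.07×10⁻³
  material U: M = 0.756×10⁻³
The maximum is for material A.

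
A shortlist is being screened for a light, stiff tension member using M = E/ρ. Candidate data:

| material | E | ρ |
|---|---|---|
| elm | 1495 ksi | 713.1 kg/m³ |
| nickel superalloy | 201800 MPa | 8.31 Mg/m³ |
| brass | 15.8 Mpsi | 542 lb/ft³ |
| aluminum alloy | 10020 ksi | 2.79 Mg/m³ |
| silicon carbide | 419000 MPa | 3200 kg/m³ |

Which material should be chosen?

After converting to SI:
  elm: E = 10.31 GPa, ρ = 713.1 kg/m³
  nickel superalloy: E = 201.8 GPa, ρ = 8310 kg/m³
  brass: E = 108.9 GPa, ρ = 8682 kg/m³
  aluminum alloy: E = 69.09 GPa, ρ = 2790 kg/m³
  silicon carbide: E = 419.0 GPa, ρ = 3200 kg/m³
  silicon carbide: M = 131 MN·m/kg
  aluminum alloy: M = 24.8 MN·m/kg
  nickel superalloy: M = 24.3 MN·m/kg
  elm: M = 14.5 MN·m/kg
  brass: M = 12.5 MN·m/kg
Silicon carbide ranks first.

silicon carbide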